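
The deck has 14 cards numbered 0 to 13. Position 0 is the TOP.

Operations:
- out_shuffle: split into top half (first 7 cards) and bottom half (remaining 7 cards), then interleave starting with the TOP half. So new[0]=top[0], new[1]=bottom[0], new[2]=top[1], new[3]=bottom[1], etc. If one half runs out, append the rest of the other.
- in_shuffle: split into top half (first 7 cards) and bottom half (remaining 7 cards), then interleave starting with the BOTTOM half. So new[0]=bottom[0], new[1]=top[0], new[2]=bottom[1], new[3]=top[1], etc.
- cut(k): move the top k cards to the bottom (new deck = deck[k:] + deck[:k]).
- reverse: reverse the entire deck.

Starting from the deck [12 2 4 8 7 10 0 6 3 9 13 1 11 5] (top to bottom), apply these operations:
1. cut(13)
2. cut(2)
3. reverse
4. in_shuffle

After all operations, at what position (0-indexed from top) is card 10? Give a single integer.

After op 1 (cut(13)): [5 12 2 4 8 7 10 0 6 3 9 13 1 11]
After op 2 (cut(2)): [2 4 8 7 10 0 6 3 9 13 1 11 5 12]
After op 3 (reverse): [12 5 11 1 13 9 3 6 0 10 7 8 4 2]
After op 4 (in_shuffle): [6 12 0 5 10 11 7 1 8 13 4 9 2 3]
Card 10 is at position 4.

Answer: 4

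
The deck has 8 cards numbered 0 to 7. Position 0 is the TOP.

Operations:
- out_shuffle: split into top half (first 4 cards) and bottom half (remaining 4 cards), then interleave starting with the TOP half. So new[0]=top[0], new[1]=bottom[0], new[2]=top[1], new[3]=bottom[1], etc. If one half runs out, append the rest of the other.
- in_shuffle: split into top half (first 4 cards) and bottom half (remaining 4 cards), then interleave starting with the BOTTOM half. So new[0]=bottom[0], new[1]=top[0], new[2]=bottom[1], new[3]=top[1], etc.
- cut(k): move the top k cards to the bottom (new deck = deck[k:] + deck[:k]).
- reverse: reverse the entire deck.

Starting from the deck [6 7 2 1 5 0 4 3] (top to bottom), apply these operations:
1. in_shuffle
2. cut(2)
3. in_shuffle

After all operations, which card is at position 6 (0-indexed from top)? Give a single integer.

Answer: 6

Derivation:
After op 1 (in_shuffle): [5 6 0 7 4 2 3 1]
After op 2 (cut(2)): [0 7 4 2 3 1 5 6]
After op 3 (in_shuffle): [3 0 1 7 5 4 6 2]
Position 6: card 6.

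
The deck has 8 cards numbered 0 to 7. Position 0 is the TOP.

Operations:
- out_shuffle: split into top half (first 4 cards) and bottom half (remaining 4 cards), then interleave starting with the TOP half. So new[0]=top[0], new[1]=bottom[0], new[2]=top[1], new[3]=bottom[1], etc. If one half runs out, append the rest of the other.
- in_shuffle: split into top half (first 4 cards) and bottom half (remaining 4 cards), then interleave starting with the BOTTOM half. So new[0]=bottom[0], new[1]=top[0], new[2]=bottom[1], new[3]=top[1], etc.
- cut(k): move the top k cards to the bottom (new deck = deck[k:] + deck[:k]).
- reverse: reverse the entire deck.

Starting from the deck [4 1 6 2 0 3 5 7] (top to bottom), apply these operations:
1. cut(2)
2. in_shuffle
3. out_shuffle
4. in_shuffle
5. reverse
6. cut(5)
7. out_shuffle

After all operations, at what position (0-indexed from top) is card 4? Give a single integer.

After op 1 (cut(2)): [6 2 0 3 5 7 4 1]
After op 2 (in_shuffle): [5 6 7 2 4 0 1 3]
After op 3 (out_shuffle): [5 4 6 0 7 1 2 3]
After op 4 (in_shuffle): [7 5 1 4 2 6 3 0]
After op 5 (reverse): [0 3 6 2 4 1 5 7]
After op 6 (cut(5)): [1 5 7 0 3 6 2 4]
After op 7 (out_shuffle): [1 3 5 6 7 2 0 4]
Card 4 is at position 7.

Answer: 7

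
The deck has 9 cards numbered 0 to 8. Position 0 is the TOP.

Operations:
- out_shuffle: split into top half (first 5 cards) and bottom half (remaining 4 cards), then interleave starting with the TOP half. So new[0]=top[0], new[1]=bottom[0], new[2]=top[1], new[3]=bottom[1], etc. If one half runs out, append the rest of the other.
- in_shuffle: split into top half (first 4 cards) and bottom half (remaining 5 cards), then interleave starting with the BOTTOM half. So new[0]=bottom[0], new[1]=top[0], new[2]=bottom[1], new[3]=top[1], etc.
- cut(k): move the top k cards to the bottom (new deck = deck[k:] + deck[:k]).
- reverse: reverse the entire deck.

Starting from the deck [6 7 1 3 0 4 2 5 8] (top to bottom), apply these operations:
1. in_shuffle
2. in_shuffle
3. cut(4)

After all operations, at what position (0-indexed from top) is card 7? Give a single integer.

After op 1 (in_shuffle): [0 6 4 7 2 1 5 3 8]
After op 2 (in_shuffle): [2 0 1 6 5 4 3 7 8]
After op 3 (cut(4)): [5 4 3 7 8 2 0 1 6]
Card 7 is at position 3.

Answer: 3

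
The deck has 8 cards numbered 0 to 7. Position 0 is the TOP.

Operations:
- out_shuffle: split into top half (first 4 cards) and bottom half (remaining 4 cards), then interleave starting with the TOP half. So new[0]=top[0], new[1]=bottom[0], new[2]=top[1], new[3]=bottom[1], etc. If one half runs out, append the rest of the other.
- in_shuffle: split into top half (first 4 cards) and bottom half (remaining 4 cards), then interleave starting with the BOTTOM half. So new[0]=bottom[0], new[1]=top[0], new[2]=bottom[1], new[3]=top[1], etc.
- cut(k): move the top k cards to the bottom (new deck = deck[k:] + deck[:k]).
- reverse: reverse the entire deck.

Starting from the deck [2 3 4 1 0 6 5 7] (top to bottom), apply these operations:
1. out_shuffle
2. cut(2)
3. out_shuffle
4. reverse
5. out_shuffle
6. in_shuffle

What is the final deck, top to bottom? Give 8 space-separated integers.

Answer: 2 0 1 7 4 5 3 6

Derivation:
After op 1 (out_shuffle): [2 0 3 6 4 5 1 7]
After op 2 (cut(2)): [3 6 4 5 1 7 2 0]
After op 3 (out_shuffle): [3 1 6 7 4 2 5 0]
After op 4 (reverse): [0 5 2 4 7 6 1 3]
After op 5 (out_shuffle): [0 7 5 6 2 1 4 3]
After op 6 (in_shuffle): [2 0 1 7 4 5 3 6]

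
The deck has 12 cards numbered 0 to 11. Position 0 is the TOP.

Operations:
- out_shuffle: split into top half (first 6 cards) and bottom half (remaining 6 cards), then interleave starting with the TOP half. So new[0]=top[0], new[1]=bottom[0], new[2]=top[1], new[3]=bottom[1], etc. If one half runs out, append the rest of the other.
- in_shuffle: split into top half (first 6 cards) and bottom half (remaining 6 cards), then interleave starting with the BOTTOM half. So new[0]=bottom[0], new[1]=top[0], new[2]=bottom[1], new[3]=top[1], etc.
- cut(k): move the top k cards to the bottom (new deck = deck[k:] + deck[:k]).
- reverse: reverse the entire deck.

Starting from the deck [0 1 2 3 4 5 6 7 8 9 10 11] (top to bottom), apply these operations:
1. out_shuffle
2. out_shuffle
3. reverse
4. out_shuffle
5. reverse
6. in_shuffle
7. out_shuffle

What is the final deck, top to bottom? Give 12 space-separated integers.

Answer: 9 8 0 10 5 4 7 6 1 11 3 2

Derivation:
After op 1 (out_shuffle): [0 6 1 7 2 8 3 9 4 10 5 11]
After op 2 (out_shuffle): [0 3 6 9 1 4 7 10 2 5 8 11]
After op 3 (reverse): [11 8 5 2 10 7 4 1 9 6 3 0]
After op 4 (out_shuffle): [11 4 8 1 5 9 2 6 10 3 7 0]
After op 5 (reverse): [0 7 3 10 6 2 9 5 1 8 4 11]
After op 6 (in_shuffle): [9 0 5 7 1 3 8 10 4 6 11 2]
After op 7 (out_shuffle): [9 8 0 10 5 4 7 6 1 11 3 2]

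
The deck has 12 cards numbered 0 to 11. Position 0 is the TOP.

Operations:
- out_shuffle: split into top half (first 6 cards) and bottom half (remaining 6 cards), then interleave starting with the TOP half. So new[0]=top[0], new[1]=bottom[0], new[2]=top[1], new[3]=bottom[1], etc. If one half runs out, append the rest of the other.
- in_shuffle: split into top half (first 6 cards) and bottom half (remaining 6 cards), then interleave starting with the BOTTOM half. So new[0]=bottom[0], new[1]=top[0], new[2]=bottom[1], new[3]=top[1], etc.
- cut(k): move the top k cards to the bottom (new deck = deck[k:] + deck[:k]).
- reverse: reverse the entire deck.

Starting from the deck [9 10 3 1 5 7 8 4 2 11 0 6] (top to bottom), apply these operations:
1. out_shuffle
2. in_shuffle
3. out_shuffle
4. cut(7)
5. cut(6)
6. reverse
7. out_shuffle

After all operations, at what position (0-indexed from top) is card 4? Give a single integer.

Answer: 7

Derivation:
After op 1 (out_shuffle): [9 8 10 4 3 2 1 11 5 0 7 6]
After op 2 (in_shuffle): [1 9 11 8 5 10 0 4 7 3 6 2]
After op 3 (out_shuffle): [1 0 9 4 11 7 8 3 5 6 10 2]
After op 4 (cut(7)): [3 5 6 10 2 1 0 9 4 11 7 8]
After op 5 (cut(6)): [0 9 4 11 7 8 3 5 6 10 2 1]
After op 6 (reverse): [1 2 10 6 5 3 8 7 11 4 9 0]
After op 7 (out_shuffle): [1 8 2 7 10 11 6 4 5 9 3 0]
Card 4 is at position 7.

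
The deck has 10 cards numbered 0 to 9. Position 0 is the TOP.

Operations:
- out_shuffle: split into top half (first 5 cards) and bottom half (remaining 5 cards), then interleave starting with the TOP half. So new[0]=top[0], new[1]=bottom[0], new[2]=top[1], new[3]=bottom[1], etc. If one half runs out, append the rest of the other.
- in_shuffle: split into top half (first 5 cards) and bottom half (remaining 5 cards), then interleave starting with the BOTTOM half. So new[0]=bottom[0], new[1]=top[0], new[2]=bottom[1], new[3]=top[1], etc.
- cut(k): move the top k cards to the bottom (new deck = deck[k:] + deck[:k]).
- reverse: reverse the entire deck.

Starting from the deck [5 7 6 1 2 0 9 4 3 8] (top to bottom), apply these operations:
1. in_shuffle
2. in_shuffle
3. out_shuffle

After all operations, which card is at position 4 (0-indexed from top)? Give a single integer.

After op 1 (in_shuffle): [0 5 9 7 4 6 3 1 8 2]
After op 2 (in_shuffle): [6 0 3 5 1 9 8 7 2 4]
After op 3 (out_shuffle): [6 9 0 8 3 7 5 2 1 4]
Position 4: card 3.

Answer: 3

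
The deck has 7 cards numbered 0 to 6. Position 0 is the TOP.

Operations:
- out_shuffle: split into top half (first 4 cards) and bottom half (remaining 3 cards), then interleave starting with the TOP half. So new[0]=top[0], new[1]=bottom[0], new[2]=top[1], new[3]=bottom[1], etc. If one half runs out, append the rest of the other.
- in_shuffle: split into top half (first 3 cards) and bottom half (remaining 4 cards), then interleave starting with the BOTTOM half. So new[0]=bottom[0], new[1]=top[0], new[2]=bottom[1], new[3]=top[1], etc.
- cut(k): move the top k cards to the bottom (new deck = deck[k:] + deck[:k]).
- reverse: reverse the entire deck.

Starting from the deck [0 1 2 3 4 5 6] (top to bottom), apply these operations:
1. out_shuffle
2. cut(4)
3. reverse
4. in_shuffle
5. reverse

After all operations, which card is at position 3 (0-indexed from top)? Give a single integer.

After op 1 (out_shuffle): [0 4 1 5 2 6 3]
After op 2 (cut(4)): [2 6 3 0 4 1 5]
After op 3 (reverse): [5 1 4 0 3 6 2]
After op 4 (in_shuffle): [0 5 3 1 6 4 2]
After op 5 (reverse): [2 4 6 1 3 5 0]
Position 3: card 1.

Answer: 1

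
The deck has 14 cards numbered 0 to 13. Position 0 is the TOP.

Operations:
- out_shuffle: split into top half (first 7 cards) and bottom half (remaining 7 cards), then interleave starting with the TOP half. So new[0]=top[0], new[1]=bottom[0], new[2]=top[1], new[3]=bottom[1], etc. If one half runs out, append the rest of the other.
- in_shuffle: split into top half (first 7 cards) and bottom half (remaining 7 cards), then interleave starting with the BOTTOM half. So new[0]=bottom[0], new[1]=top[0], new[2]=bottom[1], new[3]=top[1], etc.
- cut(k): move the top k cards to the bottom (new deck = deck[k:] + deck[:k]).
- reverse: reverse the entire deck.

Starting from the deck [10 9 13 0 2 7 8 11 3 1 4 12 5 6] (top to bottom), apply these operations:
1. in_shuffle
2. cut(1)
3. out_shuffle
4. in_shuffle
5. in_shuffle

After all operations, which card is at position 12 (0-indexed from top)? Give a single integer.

Answer: 1

Derivation:
After op 1 (in_shuffle): [11 10 3 9 1 13 4 0 12 2 5 7 6 8]
After op 2 (cut(1)): [10 3 9 1 13 4 0 12 2 5 7 6 8 11]
After op 3 (out_shuffle): [10 12 3 2 9 5 1 7 13 6 4 8 0 11]
After op 4 (in_shuffle): [7 10 13 12 6 3 4 2 8 9 0 5 11 1]
After op 5 (in_shuffle): [2 7 8 10 9 13 0 12 5 6 11 3 1 4]
Position 12: card 1.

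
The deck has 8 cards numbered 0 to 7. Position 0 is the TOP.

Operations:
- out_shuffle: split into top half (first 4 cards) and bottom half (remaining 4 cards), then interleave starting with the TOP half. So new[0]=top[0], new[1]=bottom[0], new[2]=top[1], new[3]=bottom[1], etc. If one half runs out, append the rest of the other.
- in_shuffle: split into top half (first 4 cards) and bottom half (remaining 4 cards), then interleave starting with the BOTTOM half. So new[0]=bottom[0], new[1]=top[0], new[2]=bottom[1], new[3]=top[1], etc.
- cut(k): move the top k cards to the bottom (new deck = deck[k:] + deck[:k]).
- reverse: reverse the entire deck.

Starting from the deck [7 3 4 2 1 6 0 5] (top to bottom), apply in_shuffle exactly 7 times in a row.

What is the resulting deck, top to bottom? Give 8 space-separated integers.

Answer: 1 7 6 3 0 4 5 2

Derivation:
After op 1 (in_shuffle): [1 7 6 3 0 4 5 2]
After op 2 (in_shuffle): [0 1 4 7 5 6 2 3]
After op 3 (in_shuffle): [5 0 6 1 2 4 3 7]
After op 4 (in_shuffle): [2 5 4 0 3 6 7 1]
After op 5 (in_shuffle): [3 2 6 5 7 4 1 0]
After op 6 (in_shuffle): [7 3 4 2 1 6 0 5]
After op 7 (in_shuffle): [1 7 6 3 0 4 5 2]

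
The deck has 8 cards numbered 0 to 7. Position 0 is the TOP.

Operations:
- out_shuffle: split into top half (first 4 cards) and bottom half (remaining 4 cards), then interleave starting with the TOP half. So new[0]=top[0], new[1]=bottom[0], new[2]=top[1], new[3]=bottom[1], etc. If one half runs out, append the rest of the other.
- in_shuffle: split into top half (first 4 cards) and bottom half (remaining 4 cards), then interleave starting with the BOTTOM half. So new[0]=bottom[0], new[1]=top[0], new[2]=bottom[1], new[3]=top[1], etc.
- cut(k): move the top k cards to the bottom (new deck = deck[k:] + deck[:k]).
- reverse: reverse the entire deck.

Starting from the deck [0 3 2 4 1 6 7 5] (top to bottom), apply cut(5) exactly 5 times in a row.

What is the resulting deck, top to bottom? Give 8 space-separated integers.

Answer: 3 2 4 1 6 7 5 0

Derivation:
After op 1 (cut(5)): [6 7 5 0 3 2 4 1]
After op 2 (cut(5)): [2 4 1 6 7 5 0 3]
After op 3 (cut(5)): [5 0 3 2 4 1 6 7]
After op 4 (cut(5)): [1 6 7 5 0 3 2 4]
After op 5 (cut(5)): [3 2 4 1 6 7 5 0]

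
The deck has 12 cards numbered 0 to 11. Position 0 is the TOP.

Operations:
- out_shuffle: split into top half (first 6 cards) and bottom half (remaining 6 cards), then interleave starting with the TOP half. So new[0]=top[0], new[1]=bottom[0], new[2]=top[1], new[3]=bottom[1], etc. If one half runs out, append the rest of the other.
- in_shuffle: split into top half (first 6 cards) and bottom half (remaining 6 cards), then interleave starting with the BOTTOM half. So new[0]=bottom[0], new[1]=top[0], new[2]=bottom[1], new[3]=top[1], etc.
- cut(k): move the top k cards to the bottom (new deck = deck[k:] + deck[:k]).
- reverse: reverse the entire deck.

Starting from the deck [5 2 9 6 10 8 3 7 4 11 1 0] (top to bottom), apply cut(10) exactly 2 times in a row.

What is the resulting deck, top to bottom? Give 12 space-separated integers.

Answer: 4 11 1 0 5 2 9 6 10 8 3 7

Derivation:
After op 1 (cut(10)): [1 0 5 2 9 6 10 8 3 7 4 11]
After op 2 (cut(10)): [4 11 1 0 5 2 9 6 10 8 3 7]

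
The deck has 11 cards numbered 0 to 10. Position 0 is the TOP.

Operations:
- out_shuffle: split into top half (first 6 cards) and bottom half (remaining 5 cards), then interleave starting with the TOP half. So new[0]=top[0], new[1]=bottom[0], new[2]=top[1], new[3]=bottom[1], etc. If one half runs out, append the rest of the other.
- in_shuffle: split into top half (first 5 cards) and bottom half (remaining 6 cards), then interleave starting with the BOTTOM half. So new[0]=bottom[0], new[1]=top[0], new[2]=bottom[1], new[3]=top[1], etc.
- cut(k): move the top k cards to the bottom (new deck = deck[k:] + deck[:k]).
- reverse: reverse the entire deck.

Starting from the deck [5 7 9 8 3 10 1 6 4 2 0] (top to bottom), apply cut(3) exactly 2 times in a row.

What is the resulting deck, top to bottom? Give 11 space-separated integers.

After op 1 (cut(3)): [8 3 10 1 6 4 2 0 5 7 9]
After op 2 (cut(3)): [1 6 4 2 0 5 7 9 8 3 10]

Answer: 1 6 4 2 0 5 7 9 8 3 10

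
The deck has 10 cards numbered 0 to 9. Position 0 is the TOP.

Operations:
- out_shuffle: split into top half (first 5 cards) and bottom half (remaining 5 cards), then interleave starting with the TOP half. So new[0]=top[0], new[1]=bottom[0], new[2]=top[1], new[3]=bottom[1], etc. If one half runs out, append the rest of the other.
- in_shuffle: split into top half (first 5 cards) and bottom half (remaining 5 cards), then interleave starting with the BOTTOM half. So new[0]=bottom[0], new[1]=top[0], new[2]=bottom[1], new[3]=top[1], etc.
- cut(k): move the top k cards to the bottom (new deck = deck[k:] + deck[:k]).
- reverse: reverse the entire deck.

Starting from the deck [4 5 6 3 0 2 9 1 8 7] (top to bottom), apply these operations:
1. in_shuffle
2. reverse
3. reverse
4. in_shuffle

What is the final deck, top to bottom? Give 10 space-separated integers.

After op 1 (in_shuffle): [2 4 9 5 1 6 8 3 7 0]
After op 2 (reverse): [0 7 3 8 6 1 5 9 4 2]
After op 3 (reverse): [2 4 9 5 1 6 8 3 7 0]
After op 4 (in_shuffle): [6 2 8 4 3 9 7 5 0 1]

Answer: 6 2 8 4 3 9 7 5 0 1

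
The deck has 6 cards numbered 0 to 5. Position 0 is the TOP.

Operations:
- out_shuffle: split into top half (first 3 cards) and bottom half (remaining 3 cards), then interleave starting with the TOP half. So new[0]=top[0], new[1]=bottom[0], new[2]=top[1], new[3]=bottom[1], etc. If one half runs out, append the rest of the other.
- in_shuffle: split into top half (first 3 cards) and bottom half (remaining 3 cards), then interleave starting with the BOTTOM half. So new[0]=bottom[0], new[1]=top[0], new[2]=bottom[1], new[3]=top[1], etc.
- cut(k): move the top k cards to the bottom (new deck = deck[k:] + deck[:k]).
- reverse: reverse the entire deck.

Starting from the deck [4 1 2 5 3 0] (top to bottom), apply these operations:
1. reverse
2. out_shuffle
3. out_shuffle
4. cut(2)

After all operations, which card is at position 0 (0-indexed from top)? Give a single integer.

Answer: 2

Derivation:
After op 1 (reverse): [0 3 5 2 1 4]
After op 2 (out_shuffle): [0 2 3 1 5 4]
After op 3 (out_shuffle): [0 1 2 5 3 4]
After op 4 (cut(2)): [2 5 3 4 0 1]
Position 0: card 2.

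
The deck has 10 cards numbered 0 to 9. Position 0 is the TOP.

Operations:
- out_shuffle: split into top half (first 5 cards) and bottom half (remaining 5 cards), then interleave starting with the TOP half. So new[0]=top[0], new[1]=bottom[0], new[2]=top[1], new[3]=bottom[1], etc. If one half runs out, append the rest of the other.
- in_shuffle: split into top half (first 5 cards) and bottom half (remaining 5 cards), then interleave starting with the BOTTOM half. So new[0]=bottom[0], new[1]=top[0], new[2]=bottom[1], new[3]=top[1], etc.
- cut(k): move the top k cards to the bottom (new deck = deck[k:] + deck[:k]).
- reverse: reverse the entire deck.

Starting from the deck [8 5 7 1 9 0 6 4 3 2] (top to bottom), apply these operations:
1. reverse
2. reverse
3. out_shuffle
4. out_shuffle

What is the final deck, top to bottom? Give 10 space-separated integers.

After op 1 (reverse): [2 3 4 6 0 9 1 7 5 8]
After op 2 (reverse): [8 5 7 1 9 0 6 4 3 2]
After op 3 (out_shuffle): [8 0 5 6 7 4 1 3 9 2]
After op 4 (out_shuffle): [8 4 0 1 5 3 6 9 7 2]

Answer: 8 4 0 1 5 3 6 9 7 2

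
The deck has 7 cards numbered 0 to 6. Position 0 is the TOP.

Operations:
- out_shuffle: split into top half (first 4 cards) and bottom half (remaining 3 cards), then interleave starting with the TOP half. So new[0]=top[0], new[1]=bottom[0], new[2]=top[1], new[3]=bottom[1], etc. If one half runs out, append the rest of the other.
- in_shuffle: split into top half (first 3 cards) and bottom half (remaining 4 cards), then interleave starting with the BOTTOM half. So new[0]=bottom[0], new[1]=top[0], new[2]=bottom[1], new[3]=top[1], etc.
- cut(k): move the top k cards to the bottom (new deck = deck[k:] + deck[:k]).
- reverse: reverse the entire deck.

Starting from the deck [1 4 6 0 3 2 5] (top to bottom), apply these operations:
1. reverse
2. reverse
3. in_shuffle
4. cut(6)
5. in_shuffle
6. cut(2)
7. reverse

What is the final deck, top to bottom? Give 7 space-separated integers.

Answer: 5 3 6 1 2 0 4

Derivation:
After op 1 (reverse): [5 2 3 0 6 4 1]
After op 2 (reverse): [1 4 6 0 3 2 5]
After op 3 (in_shuffle): [0 1 3 4 2 6 5]
After op 4 (cut(6)): [5 0 1 3 4 2 6]
After op 5 (in_shuffle): [3 5 4 0 2 1 6]
After op 6 (cut(2)): [4 0 2 1 6 3 5]
After op 7 (reverse): [5 3 6 1 2 0 4]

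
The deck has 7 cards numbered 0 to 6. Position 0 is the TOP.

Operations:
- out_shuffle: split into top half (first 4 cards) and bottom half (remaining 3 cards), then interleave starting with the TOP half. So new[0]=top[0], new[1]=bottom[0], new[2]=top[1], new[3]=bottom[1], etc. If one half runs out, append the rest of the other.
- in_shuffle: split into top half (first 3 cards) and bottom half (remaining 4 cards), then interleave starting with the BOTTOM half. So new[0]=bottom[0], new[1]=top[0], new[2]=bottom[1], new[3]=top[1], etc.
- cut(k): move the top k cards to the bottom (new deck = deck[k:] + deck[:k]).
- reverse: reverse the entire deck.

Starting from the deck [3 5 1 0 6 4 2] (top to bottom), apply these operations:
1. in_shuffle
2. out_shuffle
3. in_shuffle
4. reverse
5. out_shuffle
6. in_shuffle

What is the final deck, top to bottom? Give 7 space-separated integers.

After op 1 (in_shuffle): [0 3 6 5 4 1 2]
After op 2 (out_shuffle): [0 4 3 1 6 2 5]
After op 3 (in_shuffle): [1 0 6 4 2 3 5]
After op 4 (reverse): [5 3 2 4 6 0 1]
After op 5 (out_shuffle): [5 6 3 0 2 1 4]
After op 6 (in_shuffle): [0 5 2 6 1 3 4]

Answer: 0 5 2 6 1 3 4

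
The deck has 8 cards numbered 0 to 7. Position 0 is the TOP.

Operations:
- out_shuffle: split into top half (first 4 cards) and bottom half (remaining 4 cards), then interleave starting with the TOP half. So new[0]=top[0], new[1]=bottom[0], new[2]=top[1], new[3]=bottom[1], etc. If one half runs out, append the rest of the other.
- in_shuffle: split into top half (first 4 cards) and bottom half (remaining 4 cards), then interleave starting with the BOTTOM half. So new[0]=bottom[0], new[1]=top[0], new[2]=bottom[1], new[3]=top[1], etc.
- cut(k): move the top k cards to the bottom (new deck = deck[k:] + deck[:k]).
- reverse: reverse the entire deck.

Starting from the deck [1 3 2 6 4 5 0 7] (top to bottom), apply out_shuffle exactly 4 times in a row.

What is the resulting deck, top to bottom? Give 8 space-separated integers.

Answer: 1 4 3 5 2 0 6 7

Derivation:
After op 1 (out_shuffle): [1 4 3 5 2 0 6 7]
After op 2 (out_shuffle): [1 2 4 0 3 6 5 7]
After op 3 (out_shuffle): [1 3 2 6 4 5 0 7]
After op 4 (out_shuffle): [1 4 3 5 2 0 6 7]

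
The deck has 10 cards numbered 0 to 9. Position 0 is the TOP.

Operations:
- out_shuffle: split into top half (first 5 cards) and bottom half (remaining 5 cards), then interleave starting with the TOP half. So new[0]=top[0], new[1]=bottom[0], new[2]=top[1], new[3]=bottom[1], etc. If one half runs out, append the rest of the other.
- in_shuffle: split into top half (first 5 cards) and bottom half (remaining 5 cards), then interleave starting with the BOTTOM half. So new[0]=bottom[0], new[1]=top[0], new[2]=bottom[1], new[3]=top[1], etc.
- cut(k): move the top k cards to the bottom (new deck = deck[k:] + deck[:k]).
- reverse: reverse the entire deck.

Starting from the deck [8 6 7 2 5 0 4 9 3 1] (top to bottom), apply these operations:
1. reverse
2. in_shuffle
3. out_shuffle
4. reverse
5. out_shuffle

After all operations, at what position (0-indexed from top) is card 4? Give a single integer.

Answer: 8

Derivation:
After op 1 (reverse): [1 3 9 4 0 5 2 7 6 8]
After op 2 (in_shuffle): [5 1 2 3 7 9 6 4 8 0]
After op 3 (out_shuffle): [5 9 1 6 2 4 3 8 7 0]
After op 4 (reverse): [0 7 8 3 4 2 6 1 9 5]
After op 5 (out_shuffle): [0 2 7 6 8 1 3 9 4 5]
Card 4 is at position 8.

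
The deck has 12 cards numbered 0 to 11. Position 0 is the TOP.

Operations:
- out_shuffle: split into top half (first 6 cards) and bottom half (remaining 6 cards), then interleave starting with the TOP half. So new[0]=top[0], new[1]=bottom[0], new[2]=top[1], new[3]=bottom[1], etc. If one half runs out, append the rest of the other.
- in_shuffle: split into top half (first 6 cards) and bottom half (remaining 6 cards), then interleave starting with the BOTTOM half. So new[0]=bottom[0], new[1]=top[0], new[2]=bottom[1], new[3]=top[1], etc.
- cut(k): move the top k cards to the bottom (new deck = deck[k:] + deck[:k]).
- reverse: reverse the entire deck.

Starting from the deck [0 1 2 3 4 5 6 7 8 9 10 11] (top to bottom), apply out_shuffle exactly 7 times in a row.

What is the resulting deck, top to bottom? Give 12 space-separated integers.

After op 1 (out_shuffle): [0 6 1 7 2 8 3 9 4 10 5 11]
After op 2 (out_shuffle): [0 3 6 9 1 4 7 10 2 5 8 11]
After op 3 (out_shuffle): [0 7 3 10 6 2 9 5 1 8 4 11]
After op 4 (out_shuffle): [0 9 7 5 3 1 10 8 6 4 2 11]
After op 5 (out_shuffle): [0 10 9 8 7 6 5 4 3 2 1 11]
After op 6 (out_shuffle): [0 5 10 4 9 3 8 2 7 1 6 11]
After op 7 (out_shuffle): [0 8 5 2 10 7 4 1 9 6 3 11]

Answer: 0 8 5 2 10 7 4 1 9 6 3 11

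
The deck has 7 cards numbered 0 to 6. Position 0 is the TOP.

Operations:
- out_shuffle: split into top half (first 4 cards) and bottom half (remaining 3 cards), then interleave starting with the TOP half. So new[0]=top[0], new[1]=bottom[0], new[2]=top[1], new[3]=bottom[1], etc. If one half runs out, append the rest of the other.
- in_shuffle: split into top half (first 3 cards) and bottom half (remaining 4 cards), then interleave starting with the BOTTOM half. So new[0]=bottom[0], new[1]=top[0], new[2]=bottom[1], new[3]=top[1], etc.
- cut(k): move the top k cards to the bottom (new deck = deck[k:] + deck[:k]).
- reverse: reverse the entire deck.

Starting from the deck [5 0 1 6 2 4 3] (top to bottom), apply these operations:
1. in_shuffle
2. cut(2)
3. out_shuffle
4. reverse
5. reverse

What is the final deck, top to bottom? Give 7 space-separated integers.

Answer: 2 3 0 6 4 5 1

Derivation:
After op 1 (in_shuffle): [6 5 2 0 4 1 3]
After op 2 (cut(2)): [2 0 4 1 3 6 5]
After op 3 (out_shuffle): [2 3 0 6 4 5 1]
After op 4 (reverse): [1 5 4 6 0 3 2]
After op 5 (reverse): [2 3 0 6 4 5 1]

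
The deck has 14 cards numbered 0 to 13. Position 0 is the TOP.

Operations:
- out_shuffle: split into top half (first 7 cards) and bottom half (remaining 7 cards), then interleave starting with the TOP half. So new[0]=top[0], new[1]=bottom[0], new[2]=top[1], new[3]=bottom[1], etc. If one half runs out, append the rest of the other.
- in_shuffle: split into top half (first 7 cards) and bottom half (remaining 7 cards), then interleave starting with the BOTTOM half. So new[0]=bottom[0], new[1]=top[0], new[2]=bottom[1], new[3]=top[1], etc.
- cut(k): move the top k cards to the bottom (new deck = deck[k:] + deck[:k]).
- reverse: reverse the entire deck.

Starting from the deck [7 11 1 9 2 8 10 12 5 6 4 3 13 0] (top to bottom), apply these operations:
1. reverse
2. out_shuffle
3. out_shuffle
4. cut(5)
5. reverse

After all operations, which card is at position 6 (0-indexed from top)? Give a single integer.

Answer: 4

Derivation:
After op 1 (reverse): [0 13 3 4 6 5 12 10 8 2 9 1 11 7]
After op 2 (out_shuffle): [0 10 13 8 3 2 4 9 6 1 5 11 12 7]
After op 3 (out_shuffle): [0 9 10 6 13 1 8 5 3 11 2 12 4 7]
After op 4 (cut(5)): [1 8 5 3 11 2 12 4 7 0 9 10 6 13]
After op 5 (reverse): [13 6 10 9 0 7 4 12 2 11 3 5 8 1]
Position 6: card 4.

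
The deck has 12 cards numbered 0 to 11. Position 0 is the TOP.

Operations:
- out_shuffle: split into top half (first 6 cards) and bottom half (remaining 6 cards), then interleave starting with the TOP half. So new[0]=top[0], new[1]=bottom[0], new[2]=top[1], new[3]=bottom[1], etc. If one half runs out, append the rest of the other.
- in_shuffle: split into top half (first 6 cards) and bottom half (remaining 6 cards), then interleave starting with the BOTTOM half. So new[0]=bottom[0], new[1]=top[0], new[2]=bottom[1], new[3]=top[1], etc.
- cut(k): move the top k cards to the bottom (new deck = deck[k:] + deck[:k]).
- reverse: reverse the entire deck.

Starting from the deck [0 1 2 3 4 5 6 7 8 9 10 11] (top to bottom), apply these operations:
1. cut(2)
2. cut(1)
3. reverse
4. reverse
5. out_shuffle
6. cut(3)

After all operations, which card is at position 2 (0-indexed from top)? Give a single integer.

Answer: 11

Derivation:
After op 1 (cut(2)): [2 3 4 5 6 7 8 9 10 11 0 1]
After op 2 (cut(1)): [3 4 5 6 7 8 9 10 11 0 1 2]
After op 3 (reverse): [2 1 0 11 10 9 8 7 6 5 4 3]
After op 4 (reverse): [3 4 5 6 7 8 9 10 11 0 1 2]
After op 5 (out_shuffle): [3 9 4 10 5 11 6 0 7 1 8 2]
After op 6 (cut(3)): [10 5 11 6 0 7 1 8 2 3 9 4]
Position 2: card 11.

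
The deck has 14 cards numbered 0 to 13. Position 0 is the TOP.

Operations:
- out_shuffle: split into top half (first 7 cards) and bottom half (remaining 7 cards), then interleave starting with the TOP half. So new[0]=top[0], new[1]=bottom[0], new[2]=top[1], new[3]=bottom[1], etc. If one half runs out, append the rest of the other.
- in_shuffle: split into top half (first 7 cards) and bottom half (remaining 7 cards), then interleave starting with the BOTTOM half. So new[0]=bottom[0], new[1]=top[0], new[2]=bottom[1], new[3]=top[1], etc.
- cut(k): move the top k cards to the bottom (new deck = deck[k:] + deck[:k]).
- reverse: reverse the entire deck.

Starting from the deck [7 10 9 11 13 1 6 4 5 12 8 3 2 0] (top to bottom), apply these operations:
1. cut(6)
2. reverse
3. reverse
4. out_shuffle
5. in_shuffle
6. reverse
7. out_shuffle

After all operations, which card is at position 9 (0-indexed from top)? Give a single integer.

After op 1 (cut(6)): [6 4 5 12 8 3 2 0 7 10 9 11 13 1]
After op 2 (reverse): [1 13 11 9 10 7 0 2 3 8 12 5 4 6]
After op 3 (reverse): [6 4 5 12 8 3 2 0 7 10 9 11 13 1]
After op 4 (out_shuffle): [6 0 4 7 5 10 12 9 8 11 3 13 2 1]
After op 5 (in_shuffle): [9 6 8 0 11 4 3 7 13 5 2 10 1 12]
After op 6 (reverse): [12 1 10 2 5 13 7 3 4 11 0 8 6 9]
After op 7 (out_shuffle): [12 3 1 4 10 11 2 0 5 8 13 6 7 9]
Position 9: card 8.

Answer: 8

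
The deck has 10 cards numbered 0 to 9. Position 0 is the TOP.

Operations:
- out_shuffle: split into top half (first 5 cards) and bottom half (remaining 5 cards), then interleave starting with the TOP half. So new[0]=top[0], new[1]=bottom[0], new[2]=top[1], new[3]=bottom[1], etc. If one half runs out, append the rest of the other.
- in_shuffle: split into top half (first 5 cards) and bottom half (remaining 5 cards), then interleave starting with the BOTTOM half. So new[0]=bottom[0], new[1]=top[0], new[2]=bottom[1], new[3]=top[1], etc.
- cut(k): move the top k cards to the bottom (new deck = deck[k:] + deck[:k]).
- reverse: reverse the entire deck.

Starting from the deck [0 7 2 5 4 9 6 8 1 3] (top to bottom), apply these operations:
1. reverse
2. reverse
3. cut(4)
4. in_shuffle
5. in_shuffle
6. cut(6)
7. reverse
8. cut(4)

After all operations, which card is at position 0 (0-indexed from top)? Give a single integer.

Answer: 3

Derivation:
After op 1 (reverse): [3 1 8 6 9 4 5 2 7 0]
After op 2 (reverse): [0 7 2 5 4 9 6 8 1 3]
After op 3 (cut(4)): [4 9 6 8 1 3 0 7 2 5]
After op 4 (in_shuffle): [3 4 0 9 7 6 2 8 5 1]
After op 5 (in_shuffle): [6 3 2 4 8 0 5 9 1 7]
After op 6 (cut(6)): [5 9 1 7 6 3 2 4 8 0]
After op 7 (reverse): [0 8 4 2 3 6 7 1 9 5]
After op 8 (cut(4)): [3 6 7 1 9 5 0 8 4 2]
Position 0: card 3.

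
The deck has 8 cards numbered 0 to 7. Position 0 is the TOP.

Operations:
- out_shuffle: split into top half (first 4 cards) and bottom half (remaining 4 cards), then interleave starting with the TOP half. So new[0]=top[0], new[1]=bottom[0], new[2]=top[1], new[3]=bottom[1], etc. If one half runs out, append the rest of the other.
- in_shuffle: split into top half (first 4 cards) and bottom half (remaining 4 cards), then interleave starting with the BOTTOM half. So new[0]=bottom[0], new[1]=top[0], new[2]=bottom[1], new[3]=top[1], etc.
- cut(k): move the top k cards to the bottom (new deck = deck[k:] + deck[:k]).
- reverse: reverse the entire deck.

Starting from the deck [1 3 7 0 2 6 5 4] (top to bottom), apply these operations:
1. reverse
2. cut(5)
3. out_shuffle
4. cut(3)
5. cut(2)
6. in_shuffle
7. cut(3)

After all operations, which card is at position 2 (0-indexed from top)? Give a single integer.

Answer: 0

Derivation:
After op 1 (reverse): [4 5 6 2 0 7 3 1]
After op 2 (cut(5)): [7 3 1 4 5 6 2 0]
After op 3 (out_shuffle): [7 5 3 6 1 2 4 0]
After op 4 (cut(3)): [6 1 2 4 0 7 5 3]
After op 5 (cut(2)): [2 4 0 7 5 3 6 1]
After op 6 (in_shuffle): [5 2 3 4 6 0 1 7]
After op 7 (cut(3)): [4 6 0 1 7 5 2 3]
Position 2: card 0.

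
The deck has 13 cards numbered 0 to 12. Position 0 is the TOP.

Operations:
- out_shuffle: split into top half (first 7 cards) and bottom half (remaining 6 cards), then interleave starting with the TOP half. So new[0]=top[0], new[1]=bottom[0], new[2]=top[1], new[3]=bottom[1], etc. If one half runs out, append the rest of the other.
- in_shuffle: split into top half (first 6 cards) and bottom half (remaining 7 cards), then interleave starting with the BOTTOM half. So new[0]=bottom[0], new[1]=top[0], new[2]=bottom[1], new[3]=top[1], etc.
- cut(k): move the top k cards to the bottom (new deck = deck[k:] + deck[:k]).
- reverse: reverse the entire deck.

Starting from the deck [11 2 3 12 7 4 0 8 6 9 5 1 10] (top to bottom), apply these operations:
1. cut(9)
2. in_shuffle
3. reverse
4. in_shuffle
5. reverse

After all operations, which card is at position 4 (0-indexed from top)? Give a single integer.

After op 1 (cut(9)): [9 5 1 10 11 2 3 12 7 4 0 8 6]
After op 2 (in_shuffle): [3 9 12 5 7 1 4 10 0 11 8 2 6]
After op 3 (reverse): [6 2 8 11 0 10 4 1 7 5 12 9 3]
After op 4 (in_shuffle): [4 6 1 2 7 8 5 11 12 0 9 10 3]
After op 5 (reverse): [3 10 9 0 12 11 5 8 7 2 1 6 4]
Position 4: card 12.

Answer: 12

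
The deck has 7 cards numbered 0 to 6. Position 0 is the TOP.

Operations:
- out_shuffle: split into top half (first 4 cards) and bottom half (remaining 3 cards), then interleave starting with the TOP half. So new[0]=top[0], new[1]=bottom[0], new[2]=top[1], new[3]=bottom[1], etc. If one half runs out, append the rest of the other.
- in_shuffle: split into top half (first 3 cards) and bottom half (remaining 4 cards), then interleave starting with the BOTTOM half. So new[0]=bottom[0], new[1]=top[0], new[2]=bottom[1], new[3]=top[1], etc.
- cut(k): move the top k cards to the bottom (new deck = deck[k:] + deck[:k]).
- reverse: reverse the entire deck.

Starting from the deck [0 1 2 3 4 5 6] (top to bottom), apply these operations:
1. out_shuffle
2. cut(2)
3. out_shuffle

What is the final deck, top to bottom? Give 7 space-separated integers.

Answer: 1 3 5 0 2 4 6

Derivation:
After op 1 (out_shuffle): [0 4 1 5 2 6 3]
After op 2 (cut(2)): [1 5 2 6 3 0 4]
After op 3 (out_shuffle): [1 3 5 0 2 4 6]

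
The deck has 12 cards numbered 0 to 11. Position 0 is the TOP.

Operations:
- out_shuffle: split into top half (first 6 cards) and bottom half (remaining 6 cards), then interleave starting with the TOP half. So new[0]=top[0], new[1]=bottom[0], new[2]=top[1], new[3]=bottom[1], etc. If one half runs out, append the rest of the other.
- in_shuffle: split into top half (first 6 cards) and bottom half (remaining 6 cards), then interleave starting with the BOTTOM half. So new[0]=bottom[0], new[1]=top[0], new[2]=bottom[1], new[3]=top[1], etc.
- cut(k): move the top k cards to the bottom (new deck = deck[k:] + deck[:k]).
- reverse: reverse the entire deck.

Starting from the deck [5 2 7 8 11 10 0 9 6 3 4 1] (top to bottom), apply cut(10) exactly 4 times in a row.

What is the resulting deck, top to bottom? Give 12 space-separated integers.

After op 1 (cut(10)): [4 1 5 2 7 8 11 10 0 9 6 3]
After op 2 (cut(10)): [6 3 4 1 5 2 7 8 11 10 0 9]
After op 3 (cut(10)): [0 9 6 3 4 1 5 2 7 8 11 10]
After op 4 (cut(10)): [11 10 0 9 6 3 4 1 5 2 7 8]

Answer: 11 10 0 9 6 3 4 1 5 2 7 8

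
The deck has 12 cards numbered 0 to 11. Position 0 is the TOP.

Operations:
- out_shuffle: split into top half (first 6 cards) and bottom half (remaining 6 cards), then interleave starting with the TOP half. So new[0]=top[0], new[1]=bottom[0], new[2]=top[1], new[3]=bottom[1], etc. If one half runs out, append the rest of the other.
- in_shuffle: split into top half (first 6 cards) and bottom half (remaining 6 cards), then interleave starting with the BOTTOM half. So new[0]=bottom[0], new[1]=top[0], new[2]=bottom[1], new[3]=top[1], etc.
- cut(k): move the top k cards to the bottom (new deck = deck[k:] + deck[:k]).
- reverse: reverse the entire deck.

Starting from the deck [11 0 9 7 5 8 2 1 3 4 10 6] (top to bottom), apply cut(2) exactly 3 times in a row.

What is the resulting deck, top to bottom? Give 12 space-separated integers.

After op 1 (cut(2)): [9 7 5 8 2 1 3 4 10 6 11 0]
After op 2 (cut(2)): [5 8 2 1 3 4 10 6 11 0 9 7]
After op 3 (cut(2)): [2 1 3 4 10 6 11 0 9 7 5 8]

Answer: 2 1 3 4 10 6 11 0 9 7 5 8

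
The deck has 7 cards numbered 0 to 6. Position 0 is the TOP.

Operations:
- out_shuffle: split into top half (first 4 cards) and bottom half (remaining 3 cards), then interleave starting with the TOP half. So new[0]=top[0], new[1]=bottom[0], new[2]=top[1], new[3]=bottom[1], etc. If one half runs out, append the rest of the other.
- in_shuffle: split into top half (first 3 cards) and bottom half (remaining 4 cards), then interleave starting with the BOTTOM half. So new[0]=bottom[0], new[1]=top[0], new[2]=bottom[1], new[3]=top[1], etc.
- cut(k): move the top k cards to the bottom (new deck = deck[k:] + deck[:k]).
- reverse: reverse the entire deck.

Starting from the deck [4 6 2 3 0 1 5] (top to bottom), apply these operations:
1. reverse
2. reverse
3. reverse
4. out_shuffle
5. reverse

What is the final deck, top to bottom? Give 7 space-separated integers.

Answer: 3 4 0 6 1 2 5

Derivation:
After op 1 (reverse): [5 1 0 3 2 6 4]
After op 2 (reverse): [4 6 2 3 0 1 5]
After op 3 (reverse): [5 1 0 3 2 6 4]
After op 4 (out_shuffle): [5 2 1 6 0 4 3]
After op 5 (reverse): [3 4 0 6 1 2 5]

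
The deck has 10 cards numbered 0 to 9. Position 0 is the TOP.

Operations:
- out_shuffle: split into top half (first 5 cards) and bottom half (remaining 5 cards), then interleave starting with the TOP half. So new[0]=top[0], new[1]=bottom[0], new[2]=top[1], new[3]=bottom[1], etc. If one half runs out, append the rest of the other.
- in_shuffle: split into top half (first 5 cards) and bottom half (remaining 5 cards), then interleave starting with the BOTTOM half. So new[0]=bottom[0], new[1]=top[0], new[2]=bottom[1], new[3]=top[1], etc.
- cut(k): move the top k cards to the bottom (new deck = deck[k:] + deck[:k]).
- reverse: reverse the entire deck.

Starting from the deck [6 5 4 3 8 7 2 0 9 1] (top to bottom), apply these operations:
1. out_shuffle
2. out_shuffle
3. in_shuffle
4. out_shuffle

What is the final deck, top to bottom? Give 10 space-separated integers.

Answer: 9 7 6 4 2 3 0 1 8 5

Derivation:
After op 1 (out_shuffle): [6 7 5 2 4 0 3 9 8 1]
After op 2 (out_shuffle): [6 0 7 3 5 9 2 8 4 1]
After op 3 (in_shuffle): [9 6 2 0 8 7 4 3 1 5]
After op 4 (out_shuffle): [9 7 6 4 2 3 0 1 8 5]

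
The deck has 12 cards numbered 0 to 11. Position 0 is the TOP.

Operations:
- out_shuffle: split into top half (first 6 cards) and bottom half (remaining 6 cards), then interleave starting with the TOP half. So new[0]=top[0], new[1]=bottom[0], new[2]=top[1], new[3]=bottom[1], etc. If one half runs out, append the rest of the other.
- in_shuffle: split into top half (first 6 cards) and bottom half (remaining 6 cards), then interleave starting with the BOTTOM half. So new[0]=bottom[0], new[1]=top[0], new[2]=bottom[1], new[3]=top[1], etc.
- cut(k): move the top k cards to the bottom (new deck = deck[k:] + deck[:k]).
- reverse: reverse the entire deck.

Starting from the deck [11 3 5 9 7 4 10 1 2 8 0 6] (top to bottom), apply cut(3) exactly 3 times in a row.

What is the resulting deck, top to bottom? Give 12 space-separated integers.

Answer: 8 0 6 11 3 5 9 7 4 10 1 2

Derivation:
After op 1 (cut(3)): [9 7 4 10 1 2 8 0 6 11 3 5]
After op 2 (cut(3)): [10 1 2 8 0 6 11 3 5 9 7 4]
After op 3 (cut(3)): [8 0 6 11 3 5 9 7 4 10 1 2]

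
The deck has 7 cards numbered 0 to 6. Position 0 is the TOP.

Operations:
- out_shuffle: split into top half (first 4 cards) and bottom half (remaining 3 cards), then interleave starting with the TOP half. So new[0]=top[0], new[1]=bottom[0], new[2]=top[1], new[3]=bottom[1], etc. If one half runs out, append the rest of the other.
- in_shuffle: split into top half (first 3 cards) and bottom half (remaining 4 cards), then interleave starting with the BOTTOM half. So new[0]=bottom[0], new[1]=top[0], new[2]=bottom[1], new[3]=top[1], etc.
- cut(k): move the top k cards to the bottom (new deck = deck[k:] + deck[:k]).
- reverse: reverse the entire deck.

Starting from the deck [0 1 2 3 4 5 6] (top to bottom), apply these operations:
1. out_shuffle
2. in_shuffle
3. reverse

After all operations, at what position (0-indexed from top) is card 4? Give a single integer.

Answer: 3

Derivation:
After op 1 (out_shuffle): [0 4 1 5 2 6 3]
After op 2 (in_shuffle): [5 0 2 4 6 1 3]
After op 3 (reverse): [3 1 6 4 2 0 5]
Card 4 is at position 3.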